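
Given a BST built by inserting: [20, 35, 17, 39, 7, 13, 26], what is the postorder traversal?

Tree insertion order: [20, 35, 17, 39, 7, 13, 26]
Tree (level-order array): [20, 17, 35, 7, None, 26, 39, None, 13]
Postorder traversal: [13, 7, 17, 26, 39, 35, 20]


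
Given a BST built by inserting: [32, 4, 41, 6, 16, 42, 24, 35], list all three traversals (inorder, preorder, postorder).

Tree insertion order: [32, 4, 41, 6, 16, 42, 24, 35]
Tree (level-order array): [32, 4, 41, None, 6, 35, 42, None, 16, None, None, None, None, None, 24]
Inorder (L, root, R): [4, 6, 16, 24, 32, 35, 41, 42]
Preorder (root, L, R): [32, 4, 6, 16, 24, 41, 35, 42]
Postorder (L, R, root): [24, 16, 6, 4, 35, 42, 41, 32]


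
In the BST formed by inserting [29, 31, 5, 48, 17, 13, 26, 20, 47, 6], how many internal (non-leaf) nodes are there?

Tree built from: [29, 31, 5, 48, 17, 13, 26, 20, 47, 6]
Tree (level-order array): [29, 5, 31, None, 17, None, 48, 13, 26, 47, None, 6, None, 20]
Rule: An internal node has at least one child.
Per-node child counts:
  node 29: 2 child(ren)
  node 5: 1 child(ren)
  node 17: 2 child(ren)
  node 13: 1 child(ren)
  node 6: 0 child(ren)
  node 26: 1 child(ren)
  node 20: 0 child(ren)
  node 31: 1 child(ren)
  node 48: 1 child(ren)
  node 47: 0 child(ren)
Matching nodes: [29, 5, 17, 13, 26, 31, 48]
Count of internal (non-leaf) nodes: 7


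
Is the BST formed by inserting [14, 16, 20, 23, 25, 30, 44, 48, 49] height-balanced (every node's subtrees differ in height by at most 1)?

Tree (level-order array): [14, None, 16, None, 20, None, 23, None, 25, None, 30, None, 44, None, 48, None, 49]
Definition: a tree is height-balanced if, at every node, |h(left) - h(right)| <= 1 (empty subtree has height -1).
Bottom-up per-node check:
  node 49: h_left=-1, h_right=-1, diff=0 [OK], height=0
  node 48: h_left=-1, h_right=0, diff=1 [OK], height=1
  node 44: h_left=-1, h_right=1, diff=2 [FAIL (|-1-1|=2 > 1)], height=2
  node 30: h_left=-1, h_right=2, diff=3 [FAIL (|-1-2|=3 > 1)], height=3
  node 25: h_left=-1, h_right=3, diff=4 [FAIL (|-1-3|=4 > 1)], height=4
  node 23: h_left=-1, h_right=4, diff=5 [FAIL (|-1-4|=5 > 1)], height=5
  node 20: h_left=-1, h_right=5, diff=6 [FAIL (|-1-5|=6 > 1)], height=6
  node 16: h_left=-1, h_right=6, diff=7 [FAIL (|-1-6|=7 > 1)], height=7
  node 14: h_left=-1, h_right=7, diff=8 [FAIL (|-1-7|=8 > 1)], height=8
Node 44 violates the condition: |-1 - 1| = 2 > 1.
Result: Not balanced


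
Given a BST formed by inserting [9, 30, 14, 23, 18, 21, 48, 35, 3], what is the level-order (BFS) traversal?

Tree insertion order: [9, 30, 14, 23, 18, 21, 48, 35, 3]
Tree (level-order array): [9, 3, 30, None, None, 14, 48, None, 23, 35, None, 18, None, None, None, None, 21]
BFS from the root, enqueuing left then right child of each popped node:
  queue [9] -> pop 9, enqueue [3, 30], visited so far: [9]
  queue [3, 30] -> pop 3, enqueue [none], visited so far: [9, 3]
  queue [30] -> pop 30, enqueue [14, 48], visited so far: [9, 3, 30]
  queue [14, 48] -> pop 14, enqueue [23], visited so far: [9, 3, 30, 14]
  queue [48, 23] -> pop 48, enqueue [35], visited so far: [9, 3, 30, 14, 48]
  queue [23, 35] -> pop 23, enqueue [18], visited so far: [9, 3, 30, 14, 48, 23]
  queue [35, 18] -> pop 35, enqueue [none], visited so far: [9, 3, 30, 14, 48, 23, 35]
  queue [18] -> pop 18, enqueue [21], visited so far: [9, 3, 30, 14, 48, 23, 35, 18]
  queue [21] -> pop 21, enqueue [none], visited so far: [9, 3, 30, 14, 48, 23, 35, 18, 21]
Result: [9, 3, 30, 14, 48, 23, 35, 18, 21]


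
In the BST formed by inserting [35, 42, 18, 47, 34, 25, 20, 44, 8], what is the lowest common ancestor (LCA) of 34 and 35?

Tree insertion order: [35, 42, 18, 47, 34, 25, 20, 44, 8]
Tree (level-order array): [35, 18, 42, 8, 34, None, 47, None, None, 25, None, 44, None, 20]
In a BST, the LCA of p=34, q=35 is the first node v on the
root-to-leaf path with p <= v <= q (go left if both < v, right if both > v).
Walk from root:
  at 35: 34 <= 35 <= 35, this is the LCA
LCA = 35


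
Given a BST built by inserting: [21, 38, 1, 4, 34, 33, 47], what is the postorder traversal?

Tree insertion order: [21, 38, 1, 4, 34, 33, 47]
Tree (level-order array): [21, 1, 38, None, 4, 34, 47, None, None, 33]
Postorder traversal: [4, 1, 33, 34, 47, 38, 21]


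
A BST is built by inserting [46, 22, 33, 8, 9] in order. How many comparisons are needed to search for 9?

Search path for 9: 46 -> 22 -> 8 -> 9
Found: True
Comparisons: 4


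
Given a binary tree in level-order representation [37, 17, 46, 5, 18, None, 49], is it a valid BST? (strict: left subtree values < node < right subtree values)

Level-order array: [37, 17, 46, 5, 18, None, 49]
Validate using subtree bounds (lo, hi): at each node, require lo < value < hi,
then recurse left with hi=value and right with lo=value.
Preorder trace (stopping at first violation):
  at node 37 with bounds (-inf, +inf): OK
  at node 17 with bounds (-inf, 37): OK
  at node 5 with bounds (-inf, 17): OK
  at node 18 with bounds (17, 37): OK
  at node 46 with bounds (37, +inf): OK
  at node 49 with bounds (46, +inf): OK
No violation found at any node.
Result: Valid BST


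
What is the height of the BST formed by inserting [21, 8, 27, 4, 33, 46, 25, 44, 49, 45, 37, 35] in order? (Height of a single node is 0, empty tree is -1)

Insertion order: [21, 8, 27, 4, 33, 46, 25, 44, 49, 45, 37, 35]
Tree (level-order array): [21, 8, 27, 4, None, 25, 33, None, None, None, None, None, 46, 44, 49, 37, 45, None, None, 35]
Compute height bottom-up (empty subtree = -1):
  height(4) = 1 + max(-1, -1) = 0
  height(8) = 1 + max(0, -1) = 1
  height(25) = 1 + max(-1, -1) = 0
  height(35) = 1 + max(-1, -1) = 0
  height(37) = 1 + max(0, -1) = 1
  height(45) = 1 + max(-1, -1) = 0
  height(44) = 1 + max(1, 0) = 2
  height(49) = 1 + max(-1, -1) = 0
  height(46) = 1 + max(2, 0) = 3
  height(33) = 1 + max(-1, 3) = 4
  height(27) = 1 + max(0, 4) = 5
  height(21) = 1 + max(1, 5) = 6
Height = 6


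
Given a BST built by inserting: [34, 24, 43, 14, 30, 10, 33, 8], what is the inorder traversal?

Tree insertion order: [34, 24, 43, 14, 30, 10, 33, 8]
Tree (level-order array): [34, 24, 43, 14, 30, None, None, 10, None, None, 33, 8]
Inorder traversal: [8, 10, 14, 24, 30, 33, 34, 43]


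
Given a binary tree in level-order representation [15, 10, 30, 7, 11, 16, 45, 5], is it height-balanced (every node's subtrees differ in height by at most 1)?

Tree (level-order array): [15, 10, 30, 7, 11, 16, 45, 5]
Definition: a tree is height-balanced if, at every node, |h(left) - h(right)| <= 1 (empty subtree has height -1).
Bottom-up per-node check:
  node 5: h_left=-1, h_right=-1, diff=0 [OK], height=0
  node 7: h_left=0, h_right=-1, diff=1 [OK], height=1
  node 11: h_left=-1, h_right=-1, diff=0 [OK], height=0
  node 10: h_left=1, h_right=0, diff=1 [OK], height=2
  node 16: h_left=-1, h_right=-1, diff=0 [OK], height=0
  node 45: h_left=-1, h_right=-1, diff=0 [OK], height=0
  node 30: h_left=0, h_right=0, diff=0 [OK], height=1
  node 15: h_left=2, h_right=1, diff=1 [OK], height=3
All nodes satisfy the balance condition.
Result: Balanced


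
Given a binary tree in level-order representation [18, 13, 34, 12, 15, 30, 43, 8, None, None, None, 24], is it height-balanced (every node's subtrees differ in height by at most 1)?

Tree (level-order array): [18, 13, 34, 12, 15, 30, 43, 8, None, None, None, 24]
Definition: a tree is height-balanced if, at every node, |h(left) - h(right)| <= 1 (empty subtree has height -1).
Bottom-up per-node check:
  node 8: h_left=-1, h_right=-1, diff=0 [OK], height=0
  node 12: h_left=0, h_right=-1, diff=1 [OK], height=1
  node 15: h_left=-1, h_right=-1, diff=0 [OK], height=0
  node 13: h_left=1, h_right=0, diff=1 [OK], height=2
  node 24: h_left=-1, h_right=-1, diff=0 [OK], height=0
  node 30: h_left=0, h_right=-1, diff=1 [OK], height=1
  node 43: h_left=-1, h_right=-1, diff=0 [OK], height=0
  node 34: h_left=1, h_right=0, diff=1 [OK], height=2
  node 18: h_left=2, h_right=2, diff=0 [OK], height=3
All nodes satisfy the balance condition.
Result: Balanced


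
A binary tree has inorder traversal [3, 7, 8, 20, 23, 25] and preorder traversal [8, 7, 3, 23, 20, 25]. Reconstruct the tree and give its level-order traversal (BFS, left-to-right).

Inorder:  [3, 7, 8, 20, 23, 25]
Preorder: [8, 7, 3, 23, 20, 25]
Algorithm: preorder visits root first, so consume preorder in order;
for each root, split the current inorder slice at that value into
left-subtree inorder and right-subtree inorder, then recurse.
Recursive splits:
  root=8; inorder splits into left=[3, 7], right=[20, 23, 25]
  root=7; inorder splits into left=[3], right=[]
  root=3; inorder splits into left=[], right=[]
  root=23; inorder splits into left=[20], right=[25]
  root=20; inorder splits into left=[], right=[]
  root=25; inorder splits into left=[], right=[]
Reconstructed level-order: [8, 7, 23, 3, 20, 25]


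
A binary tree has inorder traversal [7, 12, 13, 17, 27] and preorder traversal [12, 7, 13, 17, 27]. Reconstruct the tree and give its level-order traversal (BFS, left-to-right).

Inorder:  [7, 12, 13, 17, 27]
Preorder: [12, 7, 13, 17, 27]
Algorithm: preorder visits root first, so consume preorder in order;
for each root, split the current inorder slice at that value into
left-subtree inorder and right-subtree inorder, then recurse.
Recursive splits:
  root=12; inorder splits into left=[7], right=[13, 17, 27]
  root=7; inorder splits into left=[], right=[]
  root=13; inorder splits into left=[], right=[17, 27]
  root=17; inorder splits into left=[], right=[27]
  root=27; inorder splits into left=[], right=[]
Reconstructed level-order: [12, 7, 13, 17, 27]


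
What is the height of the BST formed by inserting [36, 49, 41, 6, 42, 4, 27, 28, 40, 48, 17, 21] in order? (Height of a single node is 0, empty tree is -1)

Insertion order: [36, 49, 41, 6, 42, 4, 27, 28, 40, 48, 17, 21]
Tree (level-order array): [36, 6, 49, 4, 27, 41, None, None, None, 17, 28, 40, 42, None, 21, None, None, None, None, None, 48]
Compute height bottom-up (empty subtree = -1):
  height(4) = 1 + max(-1, -1) = 0
  height(21) = 1 + max(-1, -1) = 0
  height(17) = 1 + max(-1, 0) = 1
  height(28) = 1 + max(-1, -1) = 0
  height(27) = 1 + max(1, 0) = 2
  height(6) = 1 + max(0, 2) = 3
  height(40) = 1 + max(-1, -1) = 0
  height(48) = 1 + max(-1, -1) = 0
  height(42) = 1 + max(-1, 0) = 1
  height(41) = 1 + max(0, 1) = 2
  height(49) = 1 + max(2, -1) = 3
  height(36) = 1 + max(3, 3) = 4
Height = 4


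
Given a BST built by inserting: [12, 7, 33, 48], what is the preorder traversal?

Tree insertion order: [12, 7, 33, 48]
Tree (level-order array): [12, 7, 33, None, None, None, 48]
Preorder traversal: [12, 7, 33, 48]


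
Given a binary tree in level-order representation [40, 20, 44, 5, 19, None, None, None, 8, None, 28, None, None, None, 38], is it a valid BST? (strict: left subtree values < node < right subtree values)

Level-order array: [40, 20, 44, 5, 19, None, None, None, 8, None, 28, None, None, None, 38]
Validate using subtree bounds (lo, hi): at each node, require lo < value < hi,
then recurse left with hi=value and right with lo=value.
Preorder trace (stopping at first violation):
  at node 40 with bounds (-inf, +inf): OK
  at node 20 with bounds (-inf, 40): OK
  at node 5 with bounds (-inf, 20): OK
  at node 8 with bounds (5, 20): OK
  at node 19 with bounds (20, 40): VIOLATION
Node 19 violates its bound: not (20 < 19 < 40).
Result: Not a valid BST


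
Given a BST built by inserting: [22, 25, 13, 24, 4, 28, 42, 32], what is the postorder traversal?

Tree insertion order: [22, 25, 13, 24, 4, 28, 42, 32]
Tree (level-order array): [22, 13, 25, 4, None, 24, 28, None, None, None, None, None, 42, 32]
Postorder traversal: [4, 13, 24, 32, 42, 28, 25, 22]


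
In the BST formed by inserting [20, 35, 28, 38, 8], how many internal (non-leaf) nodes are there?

Tree built from: [20, 35, 28, 38, 8]
Tree (level-order array): [20, 8, 35, None, None, 28, 38]
Rule: An internal node has at least one child.
Per-node child counts:
  node 20: 2 child(ren)
  node 8: 0 child(ren)
  node 35: 2 child(ren)
  node 28: 0 child(ren)
  node 38: 0 child(ren)
Matching nodes: [20, 35]
Count of internal (non-leaf) nodes: 2


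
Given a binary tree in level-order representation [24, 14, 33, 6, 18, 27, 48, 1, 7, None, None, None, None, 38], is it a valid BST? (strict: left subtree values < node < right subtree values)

Level-order array: [24, 14, 33, 6, 18, 27, 48, 1, 7, None, None, None, None, 38]
Validate using subtree bounds (lo, hi): at each node, require lo < value < hi,
then recurse left with hi=value and right with lo=value.
Preorder trace (stopping at first violation):
  at node 24 with bounds (-inf, +inf): OK
  at node 14 with bounds (-inf, 24): OK
  at node 6 with bounds (-inf, 14): OK
  at node 1 with bounds (-inf, 6): OK
  at node 7 with bounds (6, 14): OK
  at node 18 with bounds (14, 24): OK
  at node 33 with bounds (24, +inf): OK
  at node 27 with bounds (24, 33): OK
  at node 48 with bounds (33, +inf): OK
  at node 38 with bounds (33, 48): OK
No violation found at any node.
Result: Valid BST


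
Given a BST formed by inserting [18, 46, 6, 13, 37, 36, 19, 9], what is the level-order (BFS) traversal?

Tree insertion order: [18, 46, 6, 13, 37, 36, 19, 9]
Tree (level-order array): [18, 6, 46, None, 13, 37, None, 9, None, 36, None, None, None, 19]
BFS from the root, enqueuing left then right child of each popped node:
  queue [18] -> pop 18, enqueue [6, 46], visited so far: [18]
  queue [6, 46] -> pop 6, enqueue [13], visited so far: [18, 6]
  queue [46, 13] -> pop 46, enqueue [37], visited so far: [18, 6, 46]
  queue [13, 37] -> pop 13, enqueue [9], visited so far: [18, 6, 46, 13]
  queue [37, 9] -> pop 37, enqueue [36], visited so far: [18, 6, 46, 13, 37]
  queue [9, 36] -> pop 9, enqueue [none], visited so far: [18, 6, 46, 13, 37, 9]
  queue [36] -> pop 36, enqueue [19], visited so far: [18, 6, 46, 13, 37, 9, 36]
  queue [19] -> pop 19, enqueue [none], visited so far: [18, 6, 46, 13, 37, 9, 36, 19]
Result: [18, 6, 46, 13, 37, 9, 36, 19]


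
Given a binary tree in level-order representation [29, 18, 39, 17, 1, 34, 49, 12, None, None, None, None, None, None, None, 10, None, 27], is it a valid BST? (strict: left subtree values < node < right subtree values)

Level-order array: [29, 18, 39, 17, 1, 34, 49, 12, None, None, None, None, None, None, None, 10, None, 27]
Validate using subtree bounds (lo, hi): at each node, require lo < value < hi,
then recurse left with hi=value and right with lo=value.
Preorder trace (stopping at first violation):
  at node 29 with bounds (-inf, +inf): OK
  at node 18 with bounds (-inf, 29): OK
  at node 17 with bounds (-inf, 18): OK
  at node 12 with bounds (-inf, 17): OK
  at node 10 with bounds (-inf, 12): OK
  at node 27 with bounds (-inf, 10): VIOLATION
Node 27 violates its bound: not (-inf < 27 < 10).
Result: Not a valid BST


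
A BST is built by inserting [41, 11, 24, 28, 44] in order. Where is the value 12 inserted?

Starting tree (level order): [41, 11, 44, None, 24, None, None, None, 28]
Insertion path: 41 -> 11 -> 24
Result: insert 12 as left child of 24
Final tree (level order): [41, 11, 44, None, 24, None, None, 12, 28]


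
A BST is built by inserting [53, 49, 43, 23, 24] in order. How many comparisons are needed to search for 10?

Search path for 10: 53 -> 49 -> 43 -> 23
Found: False
Comparisons: 4


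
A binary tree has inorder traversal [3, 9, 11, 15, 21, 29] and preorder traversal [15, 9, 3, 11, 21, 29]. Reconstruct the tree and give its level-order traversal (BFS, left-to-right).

Inorder:  [3, 9, 11, 15, 21, 29]
Preorder: [15, 9, 3, 11, 21, 29]
Algorithm: preorder visits root first, so consume preorder in order;
for each root, split the current inorder slice at that value into
left-subtree inorder and right-subtree inorder, then recurse.
Recursive splits:
  root=15; inorder splits into left=[3, 9, 11], right=[21, 29]
  root=9; inorder splits into left=[3], right=[11]
  root=3; inorder splits into left=[], right=[]
  root=11; inorder splits into left=[], right=[]
  root=21; inorder splits into left=[], right=[29]
  root=29; inorder splits into left=[], right=[]
Reconstructed level-order: [15, 9, 21, 3, 11, 29]


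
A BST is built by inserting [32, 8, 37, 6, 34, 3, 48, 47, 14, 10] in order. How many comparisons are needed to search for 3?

Search path for 3: 32 -> 8 -> 6 -> 3
Found: True
Comparisons: 4


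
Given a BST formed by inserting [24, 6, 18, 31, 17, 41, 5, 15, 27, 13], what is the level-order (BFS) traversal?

Tree insertion order: [24, 6, 18, 31, 17, 41, 5, 15, 27, 13]
Tree (level-order array): [24, 6, 31, 5, 18, 27, 41, None, None, 17, None, None, None, None, None, 15, None, 13]
BFS from the root, enqueuing left then right child of each popped node:
  queue [24] -> pop 24, enqueue [6, 31], visited so far: [24]
  queue [6, 31] -> pop 6, enqueue [5, 18], visited so far: [24, 6]
  queue [31, 5, 18] -> pop 31, enqueue [27, 41], visited so far: [24, 6, 31]
  queue [5, 18, 27, 41] -> pop 5, enqueue [none], visited so far: [24, 6, 31, 5]
  queue [18, 27, 41] -> pop 18, enqueue [17], visited so far: [24, 6, 31, 5, 18]
  queue [27, 41, 17] -> pop 27, enqueue [none], visited so far: [24, 6, 31, 5, 18, 27]
  queue [41, 17] -> pop 41, enqueue [none], visited so far: [24, 6, 31, 5, 18, 27, 41]
  queue [17] -> pop 17, enqueue [15], visited so far: [24, 6, 31, 5, 18, 27, 41, 17]
  queue [15] -> pop 15, enqueue [13], visited so far: [24, 6, 31, 5, 18, 27, 41, 17, 15]
  queue [13] -> pop 13, enqueue [none], visited so far: [24, 6, 31, 5, 18, 27, 41, 17, 15, 13]
Result: [24, 6, 31, 5, 18, 27, 41, 17, 15, 13]


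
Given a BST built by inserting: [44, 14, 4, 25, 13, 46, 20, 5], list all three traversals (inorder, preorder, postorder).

Tree insertion order: [44, 14, 4, 25, 13, 46, 20, 5]
Tree (level-order array): [44, 14, 46, 4, 25, None, None, None, 13, 20, None, 5]
Inorder (L, root, R): [4, 5, 13, 14, 20, 25, 44, 46]
Preorder (root, L, R): [44, 14, 4, 13, 5, 25, 20, 46]
Postorder (L, R, root): [5, 13, 4, 20, 25, 14, 46, 44]


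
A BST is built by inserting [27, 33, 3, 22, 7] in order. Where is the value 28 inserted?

Starting tree (level order): [27, 3, 33, None, 22, None, None, 7]
Insertion path: 27 -> 33
Result: insert 28 as left child of 33
Final tree (level order): [27, 3, 33, None, 22, 28, None, 7]


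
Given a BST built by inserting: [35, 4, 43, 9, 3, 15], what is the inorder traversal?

Tree insertion order: [35, 4, 43, 9, 3, 15]
Tree (level-order array): [35, 4, 43, 3, 9, None, None, None, None, None, 15]
Inorder traversal: [3, 4, 9, 15, 35, 43]


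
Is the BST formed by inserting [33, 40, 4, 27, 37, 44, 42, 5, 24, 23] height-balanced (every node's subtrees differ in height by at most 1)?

Tree (level-order array): [33, 4, 40, None, 27, 37, 44, 5, None, None, None, 42, None, None, 24, None, None, 23]
Definition: a tree is height-balanced if, at every node, |h(left) - h(right)| <= 1 (empty subtree has height -1).
Bottom-up per-node check:
  node 23: h_left=-1, h_right=-1, diff=0 [OK], height=0
  node 24: h_left=0, h_right=-1, diff=1 [OK], height=1
  node 5: h_left=-1, h_right=1, diff=2 [FAIL (|-1-1|=2 > 1)], height=2
  node 27: h_left=2, h_right=-1, diff=3 [FAIL (|2--1|=3 > 1)], height=3
  node 4: h_left=-1, h_right=3, diff=4 [FAIL (|-1-3|=4 > 1)], height=4
  node 37: h_left=-1, h_right=-1, diff=0 [OK], height=0
  node 42: h_left=-1, h_right=-1, diff=0 [OK], height=0
  node 44: h_left=0, h_right=-1, diff=1 [OK], height=1
  node 40: h_left=0, h_right=1, diff=1 [OK], height=2
  node 33: h_left=4, h_right=2, diff=2 [FAIL (|4-2|=2 > 1)], height=5
Node 5 violates the condition: |-1 - 1| = 2 > 1.
Result: Not balanced


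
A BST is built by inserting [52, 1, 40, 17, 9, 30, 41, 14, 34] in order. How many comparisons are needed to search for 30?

Search path for 30: 52 -> 1 -> 40 -> 17 -> 30
Found: True
Comparisons: 5


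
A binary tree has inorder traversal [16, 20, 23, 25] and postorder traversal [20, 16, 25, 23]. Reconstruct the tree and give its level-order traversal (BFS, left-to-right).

Inorder:   [16, 20, 23, 25]
Postorder: [20, 16, 25, 23]
Algorithm: postorder visits root last, so walk postorder right-to-left;
each value is the root of the current inorder slice — split it at that
value, recurse on the right subtree first, then the left.
Recursive splits:
  root=23; inorder splits into left=[16, 20], right=[25]
  root=25; inorder splits into left=[], right=[]
  root=16; inorder splits into left=[], right=[20]
  root=20; inorder splits into left=[], right=[]
Reconstructed level-order: [23, 16, 25, 20]


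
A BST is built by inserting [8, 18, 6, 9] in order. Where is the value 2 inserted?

Starting tree (level order): [8, 6, 18, None, None, 9]
Insertion path: 8 -> 6
Result: insert 2 as left child of 6
Final tree (level order): [8, 6, 18, 2, None, 9]


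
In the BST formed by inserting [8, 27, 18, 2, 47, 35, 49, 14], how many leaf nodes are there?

Tree built from: [8, 27, 18, 2, 47, 35, 49, 14]
Tree (level-order array): [8, 2, 27, None, None, 18, 47, 14, None, 35, 49]
Rule: A leaf has 0 children.
Per-node child counts:
  node 8: 2 child(ren)
  node 2: 0 child(ren)
  node 27: 2 child(ren)
  node 18: 1 child(ren)
  node 14: 0 child(ren)
  node 47: 2 child(ren)
  node 35: 0 child(ren)
  node 49: 0 child(ren)
Matching nodes: [2, 14, 35, 49]
Count of leaf nodes: 4


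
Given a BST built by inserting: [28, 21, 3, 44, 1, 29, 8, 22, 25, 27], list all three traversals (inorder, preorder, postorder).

Tree insertion order: [28, 21, 3, 44, 1, 29, 8, 22, 25, 27]
Tree (level-order array): [28, 21, 44, 3, 22, 29, None, 1, 8, None, 25, None, None, None, None, None, None, None, 27]
Inorder (L, root, R): [1, 3, 8, 21, 22, 25, 27, 28, 29, 44]
Preorder (root, L, R): [28, 21, 3, 1, 8, 22, 25, 27, 44, 29]
Postorder (L, R, root): [1, 8, 3, 27, 25, 22, 21, 29, 44, 28]


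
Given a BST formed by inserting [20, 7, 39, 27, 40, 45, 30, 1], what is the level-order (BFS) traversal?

Tree insertion order: [20, 7, 39, 27, 40, 45, 30, 1]
Tree (level-order array): [20, 7, 39, 1, None, 27, 40, None, None, None, 30, None, 45]
BFS from the root, enqueuing left then right child of each popped node:
  queue [20] -> pop 20, enqueue [7, 39], visited so far: [20]
  queue [7, 39] -> pop 7, enqueue [1], visited so far: [20, 7]
  queue [39, 1] -> pop 39, enqueue [27, 40], visited so far: [20, 7, 39]
  queue [1, 27, 40] -> pop 1, enqueue [none], visited so far: [20, 7, 39, 1]
  queue [27, 40] -> pop 27, enqueue [30], visited so far: [20, 7, 39, 1, 27]
  queue [40, 30] -> pop 40, enqueue [45], visited so far: [20, 7, 39, 1, 27, 40]
  queue [30, 45] -> pop 30, enqueue [none], visited so far: [20, 7, 39, 1, 27, 40, 30]
  queue [45] -> pop 45, enqueue [none], visited so far: [20, 7, 39, 1, 27, 40, 30, 45]
Result: [20, 7, 39, 1, 27, 40, 30, 45]


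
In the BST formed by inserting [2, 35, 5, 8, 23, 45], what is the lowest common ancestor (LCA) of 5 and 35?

Tree insertion order: [2, 35, 5, 8, 23, 45]
Tree (level-order array): [2, None, 35, 5, 45, None, 8, None, None, None, 23]
In a BST, the LCA of p=5, q=35 is the first node v on the
root-to-leaf path with p <= v <= q (go left if both < v, right if both > v).
Walk from root:
  at 2: both 5 and 35 > 2, go right
  at 35: 5 <= 35 <= 35, this is the LCA
LCA = 35


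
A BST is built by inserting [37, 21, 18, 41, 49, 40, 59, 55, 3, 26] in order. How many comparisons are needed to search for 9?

Search path for 9: 37 -> 21 -> 18 -> 3
Found: False
Comparisons: 4


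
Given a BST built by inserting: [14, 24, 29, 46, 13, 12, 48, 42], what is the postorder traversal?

Tree insertion order: [14, 24, 29, 46, 13, 12, 48, 42]
Tree (level-order array): [14, 13, 24, 12, None, None, 29, None, None, None, 46, 42, 48]
Postorder traversal: [12, 13, 42, 48, 46, 29, 24, 14]


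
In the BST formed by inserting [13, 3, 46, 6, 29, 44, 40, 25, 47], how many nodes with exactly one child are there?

Tree built from: [13, 3, 46, 6, 29, 44, 40, 25, 47]
Tree (level-order array): [13, 3, 46, None, 6, 29, 47, None, None, 25, 44, None, None, None, None, 40]
Rule: These are nodes with exactly 1 non-null child.
Per-node child counts:
  node 13: 2 child(ren)
  node 3: 1 child(ren)
  node 6: 0 child(ren)
  node 46: 2 child(ren)
  node 29: 2 child(ren)
  node 25: 0 child(ren)
  node 44: 1 child(ren)
  node 40: 0 child(ren)
  node 47: 0 child(ren)
Matching nodes: [3, 44]
Count of nodes with exactly one child: 2


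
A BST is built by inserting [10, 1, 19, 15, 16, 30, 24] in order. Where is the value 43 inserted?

Starting tree (level order): [10, 1, 19, None, None, 15, 30, None, 16, 24]
Insertion path: 10 -> 19 -> 30
Result: insert 43 as right child of 30
Final tree (level order): [10, 1, 19, None, None, 15, 30, None, 16, 24, 43]


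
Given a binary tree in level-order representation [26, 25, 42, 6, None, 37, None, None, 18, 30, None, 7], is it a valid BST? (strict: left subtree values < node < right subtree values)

Level-order array: [26, 25, 42, 6, None, 37, None, None, 18, 30, None, 7]
Validate using subtree bounds (lo, hi): at each node, require lo < value < hi,
then recurse left with hi=value and right with lo=value.
Preorder trace (stopping at first violation):
  at node 26 with bounds (-inf, +inf): OK
  at node 25 with bounds (-inf, 26): OK
  at node 6 with bounds (-inf, 25): OK
  at node 18 with bounds (6, 25): OK
  at node 7 with bounds (6, 18): OK
  at node 42 with bounds (26, +inf): OK
  at node 37 with bounds (26, 42): OK
  at node 30 with bounds (26, 37): OK
No violation found at any node.
Result: Valid BST


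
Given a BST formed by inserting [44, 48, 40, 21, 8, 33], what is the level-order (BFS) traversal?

Tree insertion order: [44, 48, 40, 21, 8, 33]
Tree (level-order array): [44, 40, 48, 21, None, None, None, 8, 33]
BFS from the root, enqueuing left then right child of each popped node:
  queue [44] -> pop 44, enqueue [40, 48], visited so far: [44]
  queue [40, 48] -> pop 40, enqueue [21], visited so far: [44, 40]
  queue [48, 21] -> pop 48, enqueue [none], visited so far: [44, 40, 48]
  queue [21] -> pop 21, enqueue [8, 33], visited so far: [44, 40, 48, 21]
  queue [8, 33] -> pop 8, enqueue [none], visited so far: [44, 40, 48, 21, 8]
  queue [33] -> pop 33, enqueue [none], visited so far: [44, 40, 48, 21, 8, 33]
Result: [44, 40, 48, 21, 8, 33]


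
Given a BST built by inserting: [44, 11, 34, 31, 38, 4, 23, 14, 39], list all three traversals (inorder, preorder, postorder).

Tree insertion order: [44, 11, 34, 31, 38, 4, 23, 14, 39]
Tree (level-order array): [44, 11, None, 4, 34, None, None, 31, 38, 23, None, None, 39, 14]
Inorder (L, root, R): [4, 11, 14, 23, 31, 34, 38, 39, 44]
Preorder (root, L, R): [44, 11, 4, 34, 31, 23, 14, 38, 39]
Postorder (L, R, root): [4, 14, 23, 31, 39, 38, 34, 11, 44]


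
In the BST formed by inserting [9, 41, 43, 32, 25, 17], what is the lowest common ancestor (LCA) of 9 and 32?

Tree insertion order: [9, 41, 43, 32, 25, 17]
Tree (level-order array): [9, None, 41, 32, 43, 25, None, None, None, 17]
In a BST, the LCA of p=9, q=32 is the first node v on the
root-to-leaf path with p <= v <= q (go left if both < v, right if both > v).
Walk from root:
  at 9: 9 <= 9 <= 32, this is the LCA
LCA = 9


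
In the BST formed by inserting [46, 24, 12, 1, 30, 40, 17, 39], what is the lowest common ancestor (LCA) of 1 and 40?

Tree insertion order: [46, 24, 12, 1, 30, 40, 17, 39]
Tree (level-order array): [46, 24, None, 12, 30, 1, 17, None, 40, None, None, None, None, 39]
In a BST, the LCA of p=1, q=40 is the first node v on the
root-to-leaf path with p <= v <= q (go left if both < v, right if both > v).
Walk from root:
  at 46: both 1 and 40 < 46, go left
  at 24: 1 <= 24 <= 40, this is the LCA
LCA = 24


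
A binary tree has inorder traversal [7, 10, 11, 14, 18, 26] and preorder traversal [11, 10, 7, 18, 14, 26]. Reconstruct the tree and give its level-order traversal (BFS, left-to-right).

Inorder:  [7, 10, 11, 14, 18, 26]
Preorder: [11, 10, 7, 18, 14, 26]
Algorithm: preorder visits root first, so consume preorder in order;
for each root, split the current inorder slice at that value into
left-subtree inorder and right-subtree inorder, then recurse.
Recursive splits:
  root=11; inorder splits into left=[7, 10], right=[14, 18, 26]
  root=10; inorder splits into left=[7], right=[]
  root=7; inorder splits into left=[], right=[]
  root=18; inorder splits into left=[14], right=[26]
  root=14; inorder splits into left=[], right=[]
  root=26; inorder splits into left=[], right=[]
Reconstructed level-order: [11, 10, 18, 7, 14, 26]


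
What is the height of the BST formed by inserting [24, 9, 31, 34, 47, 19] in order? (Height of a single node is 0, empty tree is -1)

Insertion order: [24, 9, 31, 34, 47, 19]
Tree (level-order array): [24, 9, 31, None, 19, None, 34, None, None, None, 47]
Compute height bottom-up (empty subtree = -1):
  height(19) = 1 + max(-1, -1) = 0
  height(9) = 1 + max(-1, 0) = 1
  height(47) = 1 + max(-1, -1) = 0
  height(34) = 1 + max(-1, 0) = 1
  height(31) = 1 + max(-1, 1) = 2
  height(24) = 1 + max(1, 2) = 3
Height = 3


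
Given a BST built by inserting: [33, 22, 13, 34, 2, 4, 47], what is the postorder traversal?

Tree insertion order: [33, 22, 13, 34, 2, 4, 47]
Tree (level-order array): [33, 22, 34, 13, None, None, 47, 2, None, None, None, None, 4]
Postorder traversal: [4, 2, 13, 22, 47, 34, 33]


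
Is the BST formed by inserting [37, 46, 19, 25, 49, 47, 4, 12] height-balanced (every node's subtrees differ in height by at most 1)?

Tree (level-order array): [37, 19, 46, 4, 25, None, 49, None, 12, None, None, 47]
Definition: a tree is height-balanced if, at every node, |h(left) - h(right)| <= 1 (empty subtree has height -1).
Bottom-up per-node check:
  node 12: h_left=-1, h_right=-1, diff=0 [OK], height=0
  node 4: h_left=-1, h_right=0, diff=1 [OK], height=1
  node 25: h_left=-1, h_right=-1, diff=0 [OK], height=0
  node 19: h_left=1, h_right=0, diff=1 [OK], height=2
  node 47: h_left=-1, h_right=-1, diff=0 [OK], height=0
  node 49: h_left=0, h_right=-1, diff=1 [OK], height=1
  node 46: h_left=-1, h_right=1, diff=2 [FAIL (|-1-1|=2 > 1)], height=2
  node 37: h_left=2, h_right=2, diff=0 [OK], height=3
Node 46 violates the condition: |-1 - 1| = 2 > 1.
Result: Not balanced


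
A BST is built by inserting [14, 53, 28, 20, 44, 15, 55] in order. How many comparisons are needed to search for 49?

Search path for 49: 14 -> 53 -> 28 -> 44
Found: False
Comparisons: 4


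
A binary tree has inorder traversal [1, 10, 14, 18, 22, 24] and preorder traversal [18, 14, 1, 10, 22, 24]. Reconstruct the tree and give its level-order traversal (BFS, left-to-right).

Inorder:  [1, 10, 14, 18, 22, 24]
Preorder: [18, 14, 1, 10, 22, 24]
Algorithm: preorder visits root first, so consume preorder in order;
for each root, split the current inorder slice at that value into
left-subtree inorder and right-subtree inorder, then recurse.
Recursive splits:
  root=18; inorder splits into left=[1, 10, 14], right=[22, 24]
  root=14; inorder splits into left=[1, 10], right=[]
  root=1; inorder splits into left=[], right=[10]
  root=10; inorder splits into left=[], right=[]
  root=22; inorder splits into left=[], right=[24]
  root=24; inorder splits into left=[], right=[]
Reconstructed level-order: [18, 14, 22, 1, 24, 10]


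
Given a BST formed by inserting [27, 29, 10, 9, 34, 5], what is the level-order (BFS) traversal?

Tree insertion order: [27, 29, 10, 9, 34, 5]
Tree (level-order array): [27, 10, 29, 9, None, None, 34, 5]
BFS from the root, enqueuing left then right child of each popped node:
  queue [27] -> pop 27, enqueue [10, 29], visited so far: [27]
  queue [10, 29] -> pop 10, enqueue [9], visited so far: [27, 10]
  queue [29, 9] -> pop 29, enqueue [34], visited so far: [27, 10, 29]
  queue [9, 34] -> pop 9, enqueue [5], visited so far: [27, 10, 29, 9]
  queue [34, 5] -> pop 34, enqueue [none], visited so far: [27, 10, 29, 9, 34]
  queue [5] -> pop 5, enqueue [none], visited so far: [27, 10, 29, 9, 34, 5]
Result: [27, 10, 29, 9, 34, 5]


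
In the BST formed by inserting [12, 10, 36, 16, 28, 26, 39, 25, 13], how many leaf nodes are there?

Tree built from: [12, 10, 36, 16, 28, 26, 39, 25, 13]
Tree (level-order array): [12, 10, 36, None, None, 16, 39, 13, 28, None, None, None, None, 26, None, 25]
Rule: A leaf has 0 children.
Per-node child counts:
  node 12: 2 child(ren)
  node 10: 0 child(ren)
  node 36: 2 child(ren)
  node 16: 2 child(ren)
  node 13: 0 child(ren)
  node 28: 1 child(ren)
  node 26: 1 child(ren)
  node 25: 0 child(ren)
  node 39: 0 child(ren)
Matching nodes: [10, 13, 25, 39]
Count of leaf nodes: 4


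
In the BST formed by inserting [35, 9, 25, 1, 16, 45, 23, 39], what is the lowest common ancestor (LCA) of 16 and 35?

Tree insertion order: [35, 9, 25, 1, 16, 45, 23, 39]
Tree (level-order array): [35, 9, 45, 1, 25, 39, None, None, None, 16, None, None, None, None, 23]
In a BST, the LCA of p=16, q=35 is the first node v on the
root-to-leaf path with p <= v <= q (go left if both < v, right if both > v).
Walk from root:
  at 35: 16 <= 35 <= 35, this is the LCA
LCA = 35


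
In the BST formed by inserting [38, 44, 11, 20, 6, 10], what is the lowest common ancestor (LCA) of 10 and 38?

Tree insertion order: [38, 44, 11, 20, 6, 10]
Tree (level-order array): [38, 11, 44, 6, 20, None, None, None, 10]
In a BST, the LCA of p=10, q=38 is the first node v on the
root-to-leaf path with p <= v <= q (go left if both < v, right if both > v).
Walk from root:
  at 38: 10 <= 38 <= 38, this is the LCA
LCA = 38


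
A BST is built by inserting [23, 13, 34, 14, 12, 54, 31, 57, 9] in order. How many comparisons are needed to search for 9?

Search path for 9: 23 -> 13 -> 12 -> 9
Found: True
Comparisons: 4


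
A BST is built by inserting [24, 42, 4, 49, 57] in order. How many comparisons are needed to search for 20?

Search path for 20: 24 -> 4
Found: False
Comparisons: 2


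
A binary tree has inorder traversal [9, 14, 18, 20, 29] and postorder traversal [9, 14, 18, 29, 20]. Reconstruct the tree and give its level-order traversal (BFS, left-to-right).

Inorder:   [9, 14, 18, 20, 29]
Postorder: [9, 14, 18, 29, 20]
Algorithm: postorder visits root last, so walk postorder right-to-left;
each value is the root of the current inorder slice — split it at that
value, recurse on the right subtree first, then the left.
Recursive splits:
  root=20; inorder splits into left=[9, 14, 18], right=[29]
  root=29; inorder splits into left=[], right=[]
  root=18; inorder splits into left=[9, 14], right=[]
  root=14; inorder splits into left=[9], right=[]
  root=9; inorder splits into left=[], right=[]
Reconstructed level-order: [20, 18, 29, 14, 9]


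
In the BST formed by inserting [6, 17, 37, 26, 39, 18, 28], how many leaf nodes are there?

Tree built from: [6, 17, 37, 26, 39, 18, 28]
Tree (level-order array): [6, None, 17, None, 37, 26, 39, 18, 28]
Rule: A leaf has 0 children.
Per-node child counts:
  node 6: 1 child(ren)
  node 17: 1 child(ren)
  node 37: 2 child(ren)
  node 26: 2 child(ren)
  node 18: 0 child(ren)
  node 28: 0 child(ren)
  node 39: 0 child(ren)
Matching nodes: [18, 28, 39]
Count of leaf nodes: 3


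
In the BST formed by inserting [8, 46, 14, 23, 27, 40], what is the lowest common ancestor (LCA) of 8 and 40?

Tree insertion order: [8, 46, 14, 23, 27, 40]
Tree (level-order array): [8, None, 46, 14, None, None, 23, None, 27, None, 40]
In a BST, the LCA of p=8, q=40 is the first node v on the
root-to-leaf path with p <= v <= q (go left if both < v, right if both > v).
Walk from root:
  at 8: 8 <= 8 <= 40, this is the LCA
LCA = 8


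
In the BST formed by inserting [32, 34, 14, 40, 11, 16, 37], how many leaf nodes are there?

Tree built from: [32, 34, 14, 40, 11, 16, 37]
Tree (level-order array): [32, 14, 34, 11, 16, None, 40, None, None, None, None, 37]
Rule: A leaf has 0 children.
Per-node child counts:
  node 32: 2 child(ren)
  node 14: 2 child(ren)
  node 11: 0 child(ren)
  node 16: 0 child(ren)
  node 34: 1 child(ren)
  node 40: 1 child(ren)
  node 37: 0 child(ren)
Matching nodes: [11, 16, 37]
Count of leaf nodes: 3


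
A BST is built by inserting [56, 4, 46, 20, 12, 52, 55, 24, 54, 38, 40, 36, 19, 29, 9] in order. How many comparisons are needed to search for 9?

Search path for 9: 56 -> 4 -> 46 -> 20 -> 12 -> 9
Found: True
Comparisons: 6


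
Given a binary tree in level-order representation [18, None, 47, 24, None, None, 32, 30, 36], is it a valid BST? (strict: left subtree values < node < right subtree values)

Level-order array: [18, None, 47, 24, None, None, 32, 30, 36]
Validate using subtree bounds (lo, hi): at each node, require lo < value < hi,
then recurse left with hi=value and right with lo=value.
Preorder trace (stopping at first violation):
  at node 18 with bounds (-inf, +inf): OK
  at node 47 with bounds (18, +inf): OK
  at node 24 with bounds (18, 47): OK
  at node 32 with bounds (24, 47): OK
  at node 30 with bounds (24, 32): OK
  at node 36 with bounds (32, 47): OK
No violation found at any node.
Result: Valid BST


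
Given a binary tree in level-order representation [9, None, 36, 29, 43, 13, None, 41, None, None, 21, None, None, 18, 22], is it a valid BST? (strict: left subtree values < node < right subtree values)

Level-order array: [9, None, 36, 29, 43, 13, None, 41, None, None, 21, None, None, 18, 22]
Validate using subtree bounds (lo, hi): at each node, require lo < value < hi,
then recurse left with hi=value and right with lo=value.
Preorder trace (stopping at first violation):
  at node 9 with bounds (-inf, +inf): OK
  at node 36 with bounds (9, +inf): OK
  at node 29 with bounds (9, 36): OK
  at node 13 with bounds (9, 29): OK
  at node 21 with bounds (13, 29): OK
  at node 18 with bounds (13, 21): OK
  at node 22 with bounds (21, 29): OK
  at node 43 with bounds (36, +inf): OK
  at node 41 with bounds (36, 43): OK
No violation found at any node.
Result: Valid BST


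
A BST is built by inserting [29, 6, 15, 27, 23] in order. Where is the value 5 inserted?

Starting tree (level order): [29, 6, None, None, 15, None, 27, 23]
Insertion path: 29 -> 6
Result: insert 5 as left child of 6
Final tree (level order): [29, 6, None, 5, 15, None, None, None, 27, 23]


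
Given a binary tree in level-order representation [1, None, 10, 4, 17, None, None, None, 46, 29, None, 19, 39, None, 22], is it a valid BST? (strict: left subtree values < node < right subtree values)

Level-order array: [1, None, 10, 4, 17, None, None, None, 46, 29, None, 19, 39, None, 22]
Validate using subtree bounds (lo, hi): at each node, require lo < value < hi,
then recurse left with hi=value and right with lo=value.
Preorder trace (stopping at first violation):
  at node 1 with bounds (-inf, +inf): OK
  at node 10 with bounds (1, +inf): OK
  at node 4 with bounds (1, 10): OK
  at node 17 with bounds (10, +inf): OK
  at node 46 with bounds (17, +inf): OK
  at node 29 with bounds (17, 46): OK
  at node 19 with bounds (17, 29): OK
  at node 22 with bounds (19, 29): OK
  at node 39 with bounds (29, 46): OK
No violation found at any node.
Result: Valid BST


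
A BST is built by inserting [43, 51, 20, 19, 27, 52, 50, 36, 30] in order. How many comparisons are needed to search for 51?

Search path for 51: 43 -> 51
Found: True
Comparisons: 2


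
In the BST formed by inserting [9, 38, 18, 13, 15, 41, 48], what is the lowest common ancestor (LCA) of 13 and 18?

Tree insertion order: [9, 38, 18, 13, 15, 41, 48]
Tree (level-order array): [9, None, 38, 18, 41, 13, None, None, 48, None, 15]
In a BST, the LCA of p=13, q=18 is the first node v on the
root-to-leaf path with p <= v <= q (go left if both < v, right if both > v).
Walk from root:
  at 9: both 13 and 18 > 9, go right
  at 38: both 13 and 18 < 38, go left
  at 18: 13 <= 18 <= 18, this is the LCA
LCA = 18


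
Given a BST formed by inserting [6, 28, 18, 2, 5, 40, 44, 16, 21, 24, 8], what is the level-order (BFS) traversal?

Tree insertion order: [6, 28, 18, 2, 5, 40, 44, 16, 21, 24, 8]
Tree (level-order array): [6, 2, 28, None, 5, 18, 40, None, None, 16, 21, None, 44, 8, None, None, 24]
BFS from the root, enqueuing left then right child of each popped node:
  queue [6] -> pop 6, enqueue [2, 28], visited so far: [6]
  queue [2, 28] -> pop 2, enqueue [5], visited so far: [6, 2]
  queue [28, 5] -> pop 28, enqueue [18, 40], visited so far: [6, 2, 28]
  queue [5, 18, 40] -> pop 5, enqueue [none], visited so far: [6, 2, 28, 5]
  queue [18, 40] -> pop 18, enqueue [16, 21], visited so far: [6, 2, 28, 5, 18]
  queue [40, 16, 21] -> pop 40, enqueue [44], visited so far: [6, 2, 28, 5, 18, 40]
  queue [16, 21, 44] -> pop 16, enqueue [8], visited so far: [6, 2, 28, 5, 18, 40, 16]
  queue [21, 44, 8] -> pop 21, enqueue [24], visited so far: [6, 2, 28, 5, 18, 40, 16, 21]
  queue [44, 8, 24] -> pop 44, enqueue [none], visited so far: [6, 2, 28, 5, 18, 40, 16, 21, 44]
  queue [8, 24] -> pop 8, enqueue [none], visited so far: [6, 2, 28, 5, 18, 40, 16, 21, 44, 8]
  queue [24] -> pop 24, enqueue [none], visited so far: [6, 2, 28, 5, 18, 40, 16, 21, 44, 8, 24]
Result: [6, 2, 28, 5, 18, 40, 16, 21, 44, 8, 24]
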